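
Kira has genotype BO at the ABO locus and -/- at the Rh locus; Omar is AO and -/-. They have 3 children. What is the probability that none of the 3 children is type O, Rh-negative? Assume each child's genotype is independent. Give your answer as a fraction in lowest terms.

27/64

ABO cross BO × AO → 1/4 O, 1/4 A, 1/4 B, 1/4 AB.
Rh cross -/- × -/- → 1 Rh-; so P(type O, Rh-negative) = 1/4 × 1 = 1/4 per child.
P(not type O, Rh-negative) = 3/4 for one child; (3/4)^3 = 27/64.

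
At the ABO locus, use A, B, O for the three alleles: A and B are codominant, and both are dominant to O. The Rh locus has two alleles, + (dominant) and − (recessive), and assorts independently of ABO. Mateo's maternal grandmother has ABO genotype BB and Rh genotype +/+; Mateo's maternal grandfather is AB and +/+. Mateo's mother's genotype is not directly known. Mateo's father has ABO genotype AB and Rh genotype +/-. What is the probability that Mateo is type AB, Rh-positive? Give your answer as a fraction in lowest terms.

1/2

Mateo's mother's ABO genotype from BB × AB: 1/2 AB, 1/2 BB.
Crossing each possibility with the father AB and summing P(type AB): 1/2·1/2 + 1/2·1/2 = 1/2.
Similarly for Rh via the mother's Rh distribution: P(Rh+) = 1.
Independent loci: 1/2 × 1 = 1/2.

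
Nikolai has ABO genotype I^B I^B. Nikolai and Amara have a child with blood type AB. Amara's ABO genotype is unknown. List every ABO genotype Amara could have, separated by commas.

For each candidate genotype of Amara, check whether crossing it with I^B I^B can produce every observed child phenotype.
  I^A I^A → possible child types {AB} ✓
  I^A I^B → possible child types {B, AB} ✓
  I^A i → possible child types {B, AB} ✓
  I^B I^B → possible child types {B} ✗
  I^B i → possible child types {B} ✗
  i i → possible child types {B} ✗

I^A I^A, I^A I^B, I^A i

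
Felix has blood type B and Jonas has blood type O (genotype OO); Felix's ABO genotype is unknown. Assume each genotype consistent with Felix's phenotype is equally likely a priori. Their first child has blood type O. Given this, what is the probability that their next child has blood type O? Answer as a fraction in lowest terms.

Possible genotypes: Felix ∈ {BB, BO}; Jonas ∈ {OO}.
Weight each parental genotype pair by prior × P(type-O child):
  BO × OO: posterior weight 1; P(next child type O) = 1/2.
Weighted sum = 1/2.

1/2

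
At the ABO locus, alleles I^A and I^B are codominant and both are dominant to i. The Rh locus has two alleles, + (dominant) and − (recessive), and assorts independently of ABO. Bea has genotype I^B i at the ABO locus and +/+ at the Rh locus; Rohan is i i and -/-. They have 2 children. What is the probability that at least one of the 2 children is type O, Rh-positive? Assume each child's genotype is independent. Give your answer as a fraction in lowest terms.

3/4

ABO cross I^B i × i i → 1/2 O, 1/2 B.
Rh cross +/+ × -/- → 1 Rh+; so P(type O, Rh-positive) = 1/2 × 1 = 1/2 per child.
P(none) = (1/2)^2 = 1/4; P(at least one) = 1 − 1/4 = 3/4.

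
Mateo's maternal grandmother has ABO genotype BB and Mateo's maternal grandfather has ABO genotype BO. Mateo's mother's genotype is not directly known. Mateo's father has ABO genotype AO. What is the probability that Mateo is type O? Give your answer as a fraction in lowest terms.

1/8

Mateo's mother's ABO genotype from BB × BO: 1/2 BB, 1/2 BO.
Crossing each possibility with the father AO and summing P(type O): 1/2·0 + 1/2·1/4 = 1/8.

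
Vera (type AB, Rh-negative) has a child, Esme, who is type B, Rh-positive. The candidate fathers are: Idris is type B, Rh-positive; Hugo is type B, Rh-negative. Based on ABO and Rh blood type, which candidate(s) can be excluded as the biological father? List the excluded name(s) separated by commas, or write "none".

Hugo

A candidate is excluded only if no genotype consistent with his phenotype could produce a type B, Rh-positive child with a type AB, Rh-negative mother.
Hugo (type B, Rh-): no genotype consistent with that phenotype can produce a type-B Rh+ child with a type-AB mother.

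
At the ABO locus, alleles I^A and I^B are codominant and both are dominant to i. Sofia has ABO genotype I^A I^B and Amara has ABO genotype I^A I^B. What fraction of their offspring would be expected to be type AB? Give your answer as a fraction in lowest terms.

1/2

ABO cross I^A I^B × I^A I^B → offspring phenotypes: 1/4 A, 1/4 B, 1/2 AB.
So P(type AB) = 1/2.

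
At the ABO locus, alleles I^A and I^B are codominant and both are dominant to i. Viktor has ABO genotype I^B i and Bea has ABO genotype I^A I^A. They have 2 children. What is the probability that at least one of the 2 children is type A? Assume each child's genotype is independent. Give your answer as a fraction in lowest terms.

ABO cross I^B i × I^A I^A → 1/2 A, 1/2 AB.
So P(type A) = 1/2 per child.
P(none) = (1/2)^2 = 1/4; P(at least one) = 1 − 1/4 = 3/4.

3/4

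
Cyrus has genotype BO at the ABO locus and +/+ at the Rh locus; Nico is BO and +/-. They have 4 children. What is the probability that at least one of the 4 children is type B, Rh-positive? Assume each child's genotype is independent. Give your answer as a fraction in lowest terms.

ABO cross BO × BO → 1/4 O, 3/4 B.
Rh cross +/+ × +/- → 1 Rh+; so P(type B, Rh-positive) = 3/4 × 1 = 3/4 per child.
P(none) = (1/4)^4 = 1/256; P(at least one) = 1 − 1/256 = 255/256.

255/256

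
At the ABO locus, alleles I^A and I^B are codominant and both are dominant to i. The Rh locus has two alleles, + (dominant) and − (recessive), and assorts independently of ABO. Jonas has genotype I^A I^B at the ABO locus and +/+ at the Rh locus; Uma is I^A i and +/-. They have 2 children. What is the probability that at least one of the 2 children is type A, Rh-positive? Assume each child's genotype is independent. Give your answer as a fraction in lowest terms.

3/4

ABO cross I^A I^B × I^A i → 1/2 A, 1/4 B, 1/4 AB.
Rh cross +/+ × +/- → 1 Rh+; so P(type A, Rh-positive) = 1/2 × 1 = 1/2 per child.
P(none) = (1/2)^2 = 1/4; P(at least one) = 1 − 1/4 = 3/4.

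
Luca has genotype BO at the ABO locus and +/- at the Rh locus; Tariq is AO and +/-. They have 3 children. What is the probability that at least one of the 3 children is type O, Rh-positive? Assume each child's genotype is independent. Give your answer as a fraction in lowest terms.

1899/4096

ABO cross BO × AO → 1/4 O, 1/4 A, 1/4 B, 1/4 AB.
Rh cross +/- × +/- → 3/4 Rh+, 1/4 Rh-; so P(type O, Rh-positive) = 1/4 × 3/4 = 3/16 per child.
P(none) = (13/16)^3 = 2197/4096; P(at least one) = 1 − 2197/4096 = 1899/4096.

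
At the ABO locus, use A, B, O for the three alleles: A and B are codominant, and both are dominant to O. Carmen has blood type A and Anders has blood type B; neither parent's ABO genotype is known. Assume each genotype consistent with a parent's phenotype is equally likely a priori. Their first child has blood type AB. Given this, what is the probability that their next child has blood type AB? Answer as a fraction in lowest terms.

Possible genotypes: Carmen ∈ {AA, AO}; Anders ∈ {BB, BO}.
Weight each parental genotype pair by prior × P(type-AB child):
  AA × BB: posterior weight 4/9; P(next child type AB) = 1.
  AA × BO: posterior weight 2/9; P(next child type AB) = 1/2.
  AO × BB: posterior weight 2/9; P(next child type AB) = 1/2.
  AO × BO: posterior weight 1/9; P(next child type AB) = 1/4.
Weighted sum = 25/36.

25/36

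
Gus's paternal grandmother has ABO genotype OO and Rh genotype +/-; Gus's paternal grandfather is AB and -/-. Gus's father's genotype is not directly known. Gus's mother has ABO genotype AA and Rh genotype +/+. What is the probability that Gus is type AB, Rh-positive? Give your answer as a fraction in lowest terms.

Gus's father's ABO genotype from OO × AB: 1/2 AO, 1/2 BO.
Crossing each possibility with the mother AA and summing P(type AB): 1/2·0 + 1/2·1/2 = 1/4.
Similarly for Rh via the father's Rh distribution: P(Rh+) = 1.
Independent loci: 1/4 × 1 = 1/4.

1/4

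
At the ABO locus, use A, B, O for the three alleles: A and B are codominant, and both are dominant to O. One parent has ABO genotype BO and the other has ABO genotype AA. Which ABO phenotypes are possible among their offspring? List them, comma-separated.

Gametes from BO × AA give offspring ABO genotypes AB, AO, i.e. phenotypes A, AB.

A, AB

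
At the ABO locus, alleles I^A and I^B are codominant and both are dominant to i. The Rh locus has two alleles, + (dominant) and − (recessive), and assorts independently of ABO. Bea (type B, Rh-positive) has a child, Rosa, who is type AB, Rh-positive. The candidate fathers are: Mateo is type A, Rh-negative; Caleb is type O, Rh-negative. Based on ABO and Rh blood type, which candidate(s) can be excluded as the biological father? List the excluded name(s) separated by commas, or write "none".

Caleb

A candidate is excluded only if no genotype consistent with his phenotype could produce a type AB, Rh-positive child with a type B, Rh-positive mother.
Caleb (type O, Rh-): no genotype consistent with that phenotype can produce a type-AB Rh+ child with a type-B mother.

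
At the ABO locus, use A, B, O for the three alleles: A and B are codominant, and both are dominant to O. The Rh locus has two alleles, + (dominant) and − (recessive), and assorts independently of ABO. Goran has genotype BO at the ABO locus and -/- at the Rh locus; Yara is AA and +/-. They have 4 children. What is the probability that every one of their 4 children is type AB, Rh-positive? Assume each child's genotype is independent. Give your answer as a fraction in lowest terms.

ABO cross BO × AA → 1/2 A, 1/2 AB.
Rh cross -/- × +/- → 1/2 Rh+, 1/2 Rh-; so P(type AB, Rh-positive) = 1/2 × 1/2 = 1/4 per child.
All 4 independent: (1/4)^4 = 1/256.

1/256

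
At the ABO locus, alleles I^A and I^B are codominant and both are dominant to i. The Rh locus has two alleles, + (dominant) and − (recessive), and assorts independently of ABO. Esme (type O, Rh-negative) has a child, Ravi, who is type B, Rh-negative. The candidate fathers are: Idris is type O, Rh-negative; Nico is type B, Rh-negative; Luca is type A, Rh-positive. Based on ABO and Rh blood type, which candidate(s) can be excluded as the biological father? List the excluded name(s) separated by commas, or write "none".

A candidate is excluded only if no genotype consistent with his phenotype could produce a type B, Rh-negative child with a type O, Rh-negative mother.
Idris (type O, Rh-): no genotype consistent with that phenotype can produce a type-B Rh- child with a type-O mother.
Luca (type A, Rh+): no genotype consistent with that phenotype can produce a type-B Rh- child with a type-O mother.

Idris, Luca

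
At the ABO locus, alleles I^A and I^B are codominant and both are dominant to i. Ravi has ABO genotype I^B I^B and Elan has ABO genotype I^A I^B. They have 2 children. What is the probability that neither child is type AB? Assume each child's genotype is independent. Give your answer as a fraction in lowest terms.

1/4

ABO cross I^B I^B × I^A I^B → 1/2 B, 1/2 AB.
So P(type AB) = 1/2 per child.
P(not type AB) = 1/2 for one child; (1/2)^2 = 1/4.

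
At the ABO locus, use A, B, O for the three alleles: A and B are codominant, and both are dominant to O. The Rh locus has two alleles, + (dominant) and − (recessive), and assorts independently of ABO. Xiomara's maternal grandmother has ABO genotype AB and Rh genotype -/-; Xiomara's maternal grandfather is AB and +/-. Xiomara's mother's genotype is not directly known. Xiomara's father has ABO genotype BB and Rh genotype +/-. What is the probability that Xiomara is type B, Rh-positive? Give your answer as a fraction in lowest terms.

Xiomara's mother's ABO genotype from AB × AB: 1/4 AA, 1/2 AB, 1/4 BB.
Crossing each possibility with the father BB and summing P(type B): 1/4·0 + 1/2·1/2 + 1/4·1 = 1/2.
Similarly for Rh via the mother's Rh distribution: P(Rh+) = 5/8.
Independent loci: 1/2 × 5/8 = 5/16.

5/16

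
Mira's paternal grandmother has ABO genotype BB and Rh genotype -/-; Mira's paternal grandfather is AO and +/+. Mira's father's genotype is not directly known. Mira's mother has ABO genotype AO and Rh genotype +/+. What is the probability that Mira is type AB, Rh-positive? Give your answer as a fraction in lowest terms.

1/4

Mira's father's ABO genotype from BB × AO: 1/2 AB, 1/2 BO.
Crossing each possibility with the mother AO and summing P(type AB): 1/2·1/4 + 1/2·1/4 = 1/4.
Similarly for Rh via the father's Rh distribution: P(Rh+) = 1.
Independent loci: 1/4 × 1 = 1/4.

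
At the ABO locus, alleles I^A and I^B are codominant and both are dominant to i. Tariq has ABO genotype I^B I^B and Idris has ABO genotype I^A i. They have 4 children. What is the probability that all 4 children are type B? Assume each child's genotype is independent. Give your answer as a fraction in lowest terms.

1/16

ABO cross I^B I^B × I^A i → 1/2 B, 1/2 AB.
So P(type B) = 1/2 per child.
All 4 independent: (1/2)^4 = 1/16.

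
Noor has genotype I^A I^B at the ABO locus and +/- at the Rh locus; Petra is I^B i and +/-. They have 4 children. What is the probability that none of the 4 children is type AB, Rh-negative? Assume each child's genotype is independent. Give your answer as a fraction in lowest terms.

ABO cross I^A I^B × I^B i → 1/4 A, 1/2 B, 1/4 AB.
Rh cross +/- × +/- → 3/4 Rh+, 1/4 Rh-; so P(type AB, Rh-negative) = 1/4 × 1/4 = 1/16 per child.
P(not type AB, Rh-negative) = 15/16 for one child; (15/16)^4 = 50625/65536.

50625/65536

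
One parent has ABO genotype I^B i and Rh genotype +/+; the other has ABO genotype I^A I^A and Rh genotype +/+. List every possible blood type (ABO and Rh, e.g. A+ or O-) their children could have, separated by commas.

A+, AB+

Gametes from I^B i × I^A I^A give offspring ABO genotypes I^A I^B, I^A i, i.e. phenotypes A, AB.
Rh cross +/+ × +/+ → phenotypes Rh+.
Combining independently: A+, AB+.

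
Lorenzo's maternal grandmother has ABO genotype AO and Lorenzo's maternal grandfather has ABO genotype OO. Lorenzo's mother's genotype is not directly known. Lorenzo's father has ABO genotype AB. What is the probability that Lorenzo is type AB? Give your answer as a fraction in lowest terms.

1/8

Lorenzo's mother's ABO genotype from AO × OO: 1/2 AO, 1/2 OO.
Crossing each possibility with the father AB and summing P(type AB): 1/2·1/4 + 1/2·0 = 1/8.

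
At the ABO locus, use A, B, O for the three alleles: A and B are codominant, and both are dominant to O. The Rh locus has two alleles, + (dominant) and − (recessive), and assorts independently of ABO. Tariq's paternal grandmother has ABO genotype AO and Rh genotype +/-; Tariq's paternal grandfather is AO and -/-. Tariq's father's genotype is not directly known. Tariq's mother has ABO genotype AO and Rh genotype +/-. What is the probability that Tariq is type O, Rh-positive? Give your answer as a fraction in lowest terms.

Tariq's father's ABO genotype from AO × AO: 1/4 AA, 1/2 AO, 1/4 OO.
Crossing each possibility with the mother AO and summing P(type O): 1/4·0 + 1/2·1/4 + 1/4·1/2 = 1/4.
Similarly for Rh via the father's Rh distribution: P(Rh+) = 5/8.
Independent loci: 1/4 × 5/8 = 5/32.

5/32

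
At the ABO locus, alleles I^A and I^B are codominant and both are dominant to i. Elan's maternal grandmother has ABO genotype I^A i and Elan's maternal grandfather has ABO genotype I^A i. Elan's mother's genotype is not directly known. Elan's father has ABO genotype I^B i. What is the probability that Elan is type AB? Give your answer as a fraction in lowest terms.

Elan's mother's ABO genotype from I^A i × I^A i: 1/4 I^A I^A, 1/2 I^A i, 1/4 i i.
Crossing each possibility with the father I^B i and summing P(type AB): 1/4·1/2 + 1/2·1/4 + 1/4·0 = 1/4.

1/4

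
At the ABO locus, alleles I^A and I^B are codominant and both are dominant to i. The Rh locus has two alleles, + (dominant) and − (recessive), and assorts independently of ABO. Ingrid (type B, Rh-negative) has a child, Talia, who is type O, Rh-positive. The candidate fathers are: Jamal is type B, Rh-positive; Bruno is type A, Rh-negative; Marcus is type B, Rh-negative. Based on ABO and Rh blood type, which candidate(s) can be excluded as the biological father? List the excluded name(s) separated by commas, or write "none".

Bruno, Marcus

A candidate is excluded only if no genotype consistent with his phenotype could produce a type O, Rh-positive child with a type B, Rh-negative mother.
Bruno (type A, Rh-): no genotype consistent with that phenotype can produce a type-O Rh+ child with a type-B mother.
Marcus (type B, Rh-): no genotype consistent with that phenotype can produce a type-O Rh+ child with a type-B mother.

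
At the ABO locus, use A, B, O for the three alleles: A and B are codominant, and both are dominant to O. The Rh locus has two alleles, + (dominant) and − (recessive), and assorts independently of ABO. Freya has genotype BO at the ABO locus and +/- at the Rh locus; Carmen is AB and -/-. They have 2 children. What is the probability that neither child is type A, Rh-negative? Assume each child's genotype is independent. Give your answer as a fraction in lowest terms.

49/64

ABO cross BO × AB → 1/4 A, 1/2 B, 1/4 AB.
Rh cross +/- × -/- → 1/2 Rh+, 1/2 Rh-; so P(type A, Rh-negative) = 1/4 × 1/2 = 1/8 per child.
P(not type A, Rh-negative) = 7/8 for one child; (7/8)^2 = 49/64.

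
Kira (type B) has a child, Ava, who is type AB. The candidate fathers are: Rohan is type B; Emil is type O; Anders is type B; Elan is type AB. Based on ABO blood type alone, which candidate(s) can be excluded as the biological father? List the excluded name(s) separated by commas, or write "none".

Rohan, Emil, Anders

A candidate is excluded only if no genotype consistent with his phenotype could produce a type AB child with a type B mother.
Rohan (type B): no genotype consistent with that phenotype can produce a type-AB child with a type-B mother.
Emil (type O): no genotype consistent with that phenotype can produce a type-AB child with a type-B mother.
Anders (type B): no genotype consistent with that phenotype can produce a type-AB child with a type-B mother.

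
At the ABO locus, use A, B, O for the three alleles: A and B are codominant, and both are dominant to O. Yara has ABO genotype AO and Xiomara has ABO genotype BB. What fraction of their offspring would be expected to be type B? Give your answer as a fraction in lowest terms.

1/2

ABO cross AO × BB → offspring phenotypes: 1/2 B, 1/2 AB.
So P(type B) = 1/2.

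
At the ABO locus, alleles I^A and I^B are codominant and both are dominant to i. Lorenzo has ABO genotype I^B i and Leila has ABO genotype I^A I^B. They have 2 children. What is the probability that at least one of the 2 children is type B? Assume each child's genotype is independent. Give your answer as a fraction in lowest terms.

3/4

ABO cross I^B i × I^A I^B → 1/4 A, 1/2 B, 1/4 AB.
So P(type B) = 1/2 per child.
P(none) = (1/2)^2 = 1/4; P(at least one) = 1 − 1/4 = 3/4.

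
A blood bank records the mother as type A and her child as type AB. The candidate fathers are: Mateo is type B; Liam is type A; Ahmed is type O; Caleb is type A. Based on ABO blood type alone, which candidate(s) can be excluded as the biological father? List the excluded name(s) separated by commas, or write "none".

Liam, Ahmed, Caleb

A candidate is excluded only if no genotype consistent with his phenotype could produce a type AB child with a type A mother.
Liam (type A): no genotype consistent with that phenotype can produce a type-AB child with a type-A mother.
Ahmed (type O): no genotype consistent with that phenotype can produce a type-AB child with a type-A mother.
Caleb (type A): no genotype consistent with that phenotype can produce a type-AB child with a type-A mother.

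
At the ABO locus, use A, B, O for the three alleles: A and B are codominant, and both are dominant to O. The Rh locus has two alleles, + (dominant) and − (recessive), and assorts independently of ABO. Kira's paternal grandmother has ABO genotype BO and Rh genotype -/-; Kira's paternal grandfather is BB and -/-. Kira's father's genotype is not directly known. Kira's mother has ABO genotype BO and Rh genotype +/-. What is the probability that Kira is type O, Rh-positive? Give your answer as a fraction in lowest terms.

Kira's father's ABO genotype from BO × BB: 1/2 BB, 1/2 BO.
Crossing each possibility with the mother BO and summing P(type O): 1/2·0 + 1/2·1/4 = 1/8.
Similarly for Rh via the father's Rh distribution: P(Rh+) = 1/2.
Independent loci: 1/8 × 1/2 = 1/16.

1/16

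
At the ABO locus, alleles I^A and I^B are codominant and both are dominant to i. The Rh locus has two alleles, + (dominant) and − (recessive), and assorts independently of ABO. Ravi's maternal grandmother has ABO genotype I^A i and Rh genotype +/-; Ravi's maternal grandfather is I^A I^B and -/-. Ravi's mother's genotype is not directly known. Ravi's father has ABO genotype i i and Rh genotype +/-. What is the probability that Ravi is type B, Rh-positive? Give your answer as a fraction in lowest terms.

Ravi's mother's ABO genotype from I^A i × I^A I^B: 1/4 I^A I^A, 1/4 I^A I^B, 1/4 I^A i, 1/4 I^B i.
Crossing each possibility with the father i i and summing P(type B): 1/4·0 + 1/4·1/2 + 1/4·0 + 1/4·1/2 = 1/4.
Similarly for Rh via the mother's Rh distribution: P(Rh+) = 5/8.
Independent loci: 1/4 × 5/8 = 5/32.

5/32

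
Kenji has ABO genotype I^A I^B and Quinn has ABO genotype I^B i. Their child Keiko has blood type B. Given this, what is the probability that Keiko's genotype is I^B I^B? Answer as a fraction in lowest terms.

Cross I^A I^B × I^B i → 1/4 I^A I^B, 1/4 I^A i, 1/4 I^B I^B, 1/4 I^B i.
Type-B genotypes among offspring: I^B I^B (1/4), I^B i (1/4); total 1/2.
P(I^B I^B | type B) = (1/4) / (1/2) = 1/2.

1/2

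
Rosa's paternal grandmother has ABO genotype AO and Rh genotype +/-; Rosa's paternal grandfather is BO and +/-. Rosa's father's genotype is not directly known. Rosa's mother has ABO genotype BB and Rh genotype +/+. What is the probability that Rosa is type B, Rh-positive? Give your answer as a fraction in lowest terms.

Rosa's father's ABO genotype from AO × BO: 1/4 AB, 1/4 AO, 1/4 BO, 1/4 OO.
Crossing each possibility with the mother BB and summing P(type B): 1/4·1/2 + 1/4·1/2 + 1/4·1 + 1/4·1 = 3/4.
Similarly for Rh via the father's Rh distribution: P(Rh+) = 1.
Independent loci: 3/4 × 1 = 3/4.

3/4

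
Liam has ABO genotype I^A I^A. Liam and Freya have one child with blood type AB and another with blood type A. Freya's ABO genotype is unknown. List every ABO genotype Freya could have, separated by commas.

For each candidate genotype of Freya, check whether crossing it with I^A I^A can produce every observed child phenotype.
  I^A I^A → possible child types {A} ✗
  I^A I^B → possible child types {A, AB} ✓
  I^A i → possible child types {A} ✗
  I^B I^B → possible child types {AB} ✗
  I^B i → possible child types {A, AB} ✓
  i i → possible child types {A} ✗

I^A I^B, I^B i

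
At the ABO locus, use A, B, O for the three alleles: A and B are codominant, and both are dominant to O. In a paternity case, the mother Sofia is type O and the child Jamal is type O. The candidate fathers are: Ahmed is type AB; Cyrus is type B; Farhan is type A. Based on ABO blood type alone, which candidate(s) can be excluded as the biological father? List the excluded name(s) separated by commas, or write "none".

Ahmed

A candidate is excluded only if no genotype consistent with his phenotype could produce a type O child with a type O mother.
Ahmed (type AB): no genotype consistent with that phenotype can produce a type-O child with a type-O mother.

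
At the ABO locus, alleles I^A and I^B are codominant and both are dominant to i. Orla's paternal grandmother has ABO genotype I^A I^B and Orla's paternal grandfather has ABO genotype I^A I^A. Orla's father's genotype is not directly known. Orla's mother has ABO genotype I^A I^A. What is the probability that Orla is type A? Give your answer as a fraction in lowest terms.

3/4

Orla's father's ABO genotype from I^A I^B × I^A I^A: 1/2 I^A I^A, 1/2 I^A I^B.
Crossing each possibility with the mother I^A I^A and summing P(type A): 1/2·1 + 1/2·1/2 = 3/4.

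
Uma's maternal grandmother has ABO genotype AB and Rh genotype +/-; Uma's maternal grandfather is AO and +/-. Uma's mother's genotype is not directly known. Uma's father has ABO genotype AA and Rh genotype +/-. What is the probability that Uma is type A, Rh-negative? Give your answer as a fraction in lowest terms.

Uma's mother's ABO genotype from AB × AO: 1/4 AA, 1/4 AB, 1/4 AO, 1/4 BO.
Crossing each possibility with the father AA and summing P(type A): 1/4·1 + 1/4·1/2 + 1/4·1 + 1/4·1/2 = 3/4.
Similarly for Rh via the mother's Rh distribution: P(Rh-) = 1/4.
Independent loci: 3/4 × 1/4 = 3/16.

3/16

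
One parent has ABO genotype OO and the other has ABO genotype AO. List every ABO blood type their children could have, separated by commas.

O, A

Gametes from OO × AO give offspring ABO genotypes AO, OO, i.e. phenotypes O, A.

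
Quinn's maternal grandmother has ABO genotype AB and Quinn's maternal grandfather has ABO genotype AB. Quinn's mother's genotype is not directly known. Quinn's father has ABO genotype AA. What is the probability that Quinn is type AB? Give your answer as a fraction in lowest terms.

Quinn's mother's ABO genotype from AB × AB: 1/4 AA, 1/2 AB, 1/4 BB.
Crossing each possibility with the father AA and summing P(type AB): 1/4·0 + 1/2·1/2 + 1/4·1 = 1/2.

1/2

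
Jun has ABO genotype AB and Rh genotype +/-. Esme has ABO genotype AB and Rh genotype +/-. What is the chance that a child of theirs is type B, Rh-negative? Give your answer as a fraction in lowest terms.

ABO cross AB × AB → offspring phenotypes: 1/4 A, 1/4 B, 1/2 AB.
Rh cross +/- × +/- → 3/4 Rh+, 1/4 Rh-.
Independent loci: P(type B, Rh-negative) = 1/4 × 1/4 = 1/16.

1/16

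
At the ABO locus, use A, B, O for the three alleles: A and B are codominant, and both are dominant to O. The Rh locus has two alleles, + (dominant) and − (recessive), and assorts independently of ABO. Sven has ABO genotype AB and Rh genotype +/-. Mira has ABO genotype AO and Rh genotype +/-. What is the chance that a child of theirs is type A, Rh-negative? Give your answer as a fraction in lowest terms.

ABO cross AB × AO → offspring phenotypes: 1/2 A, 1/4 B, 1/4 AB.
Rh cross +/- × +/- → 3/4 Rh+, 1/4 Rh-.
Independent loci: P(type A, Rh-negative) = 1/2 × 1/4 = 1/8.

1/8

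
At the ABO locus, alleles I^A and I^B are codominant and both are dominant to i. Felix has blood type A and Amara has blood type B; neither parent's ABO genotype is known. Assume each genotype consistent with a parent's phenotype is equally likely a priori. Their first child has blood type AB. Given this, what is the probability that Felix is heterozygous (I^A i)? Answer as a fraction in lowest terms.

Possible genotypes: Felix ∈ {I^A I^A, I^A i}; Amara ∈ {I^B I^B, I^B i}.
Weight each parental genotype pair by prior × P(type-AB child):
  I^A I^A × I^B I^B: posterior weight 4/9.
  I^A I^A × I^B i: posterior weight 2/9.
  I^A i × I^B I^B: posterior weight 2/9.
  I^A i × I^B i: posterior weight 1/9.
Sum the posterior weight over pairs where Felix is I^A i: 1/3.

1/3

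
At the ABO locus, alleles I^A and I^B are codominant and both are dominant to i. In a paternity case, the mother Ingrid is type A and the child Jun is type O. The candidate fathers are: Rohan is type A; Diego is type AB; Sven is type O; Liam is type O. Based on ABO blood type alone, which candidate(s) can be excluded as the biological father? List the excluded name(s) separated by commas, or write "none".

Diego

A candidate is excluded only if no genotype consistent with his phenotype could produce a type O child with a type A mother.
Diego (type AB): no genotype consistent with that phenotype can produce a type-O child with a type-A mother.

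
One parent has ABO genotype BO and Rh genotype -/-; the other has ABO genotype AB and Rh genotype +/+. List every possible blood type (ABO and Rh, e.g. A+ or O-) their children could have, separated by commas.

Gametes from BO × AB give offspring ABO genotypes AB, AO, BB, BO, i.e. phenotypes A, B, AB.
Rh cross -/- × +/+ → phenotypes Rh+.
Combining independently: A+, B+, AB+.

A+, B+, AB+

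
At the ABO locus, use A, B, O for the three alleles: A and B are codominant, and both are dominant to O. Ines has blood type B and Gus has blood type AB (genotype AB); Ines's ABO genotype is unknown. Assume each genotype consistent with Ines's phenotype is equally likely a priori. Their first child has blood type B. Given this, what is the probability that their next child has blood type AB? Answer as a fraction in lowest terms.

Possible genotypes: Ines ∈ {BB, BO}; Gus ∈ {AB}.
Weight each parental genotype pair by prior × P(type-B child):
  BB × AB: posterior weight 1/2; P(next child type AB) = 1/2.
  BO × AB: posterior weight 1/2; P(next child type AB) = 1/4.
Weighted sum = 3/8.

3/8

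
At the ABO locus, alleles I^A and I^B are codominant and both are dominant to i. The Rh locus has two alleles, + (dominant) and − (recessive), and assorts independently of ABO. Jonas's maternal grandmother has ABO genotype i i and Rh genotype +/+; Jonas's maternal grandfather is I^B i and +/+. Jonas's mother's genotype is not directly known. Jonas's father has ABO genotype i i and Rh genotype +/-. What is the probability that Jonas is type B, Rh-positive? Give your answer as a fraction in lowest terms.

Jonas's mother's ABO genotype from i i × I^B i: 1/2 I^B i, 1/2 i i.
Crossing each possibility with the father i i and summing P(type B): 1/2·1/2 + 1/2·0 = 1/4.
Similarly for Rh via the mother's Rh distribution: P(Rh+) = 1.
Independent loci: 1/4 × 1 = 1/4.

1/4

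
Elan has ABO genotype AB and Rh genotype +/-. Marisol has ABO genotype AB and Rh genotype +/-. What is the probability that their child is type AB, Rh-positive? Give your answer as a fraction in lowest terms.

3/8

ABO cross AB × AB → offspring phenotypes: 1/4 A, 1/4 B, 1/2 AB.
Rh cross +/- × +/- → 3/4 Rh+, 1/4 Rh-.
Independent loci: P(type AB, Rh-positive) = 1/2 × 3/4 = 3/8.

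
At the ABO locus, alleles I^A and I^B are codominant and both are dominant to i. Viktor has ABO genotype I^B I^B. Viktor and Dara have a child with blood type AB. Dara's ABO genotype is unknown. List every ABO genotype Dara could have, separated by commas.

For each candidate genotype of Dara, check whether crossing it with I^B I^B can produce every observed child phenotype.
  I^A I^A → possible child types {AB} ✓
  I^A I^B → possible child types {B, AB} ✓
  I^A i → possible child types {B, AB} ✓
  I^B I^B → possible child types {B} ✗
  I^B i → possible child types {B} ✗
  i i → possible child types {B} ✗

I^A I^A, I^A I^B, I^A i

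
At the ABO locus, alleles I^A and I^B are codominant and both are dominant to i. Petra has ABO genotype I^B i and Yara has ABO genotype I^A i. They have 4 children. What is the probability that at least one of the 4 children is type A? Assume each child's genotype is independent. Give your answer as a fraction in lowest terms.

175/256

ABO cross I^B i × I^A i → 1/4 O, 1/4 A, 1/4 B, 1/4 AB.
So P(type A) = 1/4 per child.
P(none) = (3/4)^4 = 81/256; P(at least one) = 1 − 81/256 = 175/256.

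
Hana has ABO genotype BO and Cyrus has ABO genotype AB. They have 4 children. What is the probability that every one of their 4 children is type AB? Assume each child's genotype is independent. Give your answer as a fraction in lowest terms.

1/256

ABO cross BO × AB → 1/4 A, 1/2 B, 1/4 AB.
So P(type AB) = 1/4 per child.
All 4 independent: (1/4)^4 = 1/256.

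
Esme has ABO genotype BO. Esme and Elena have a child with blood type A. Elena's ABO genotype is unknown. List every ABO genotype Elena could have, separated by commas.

AA, AB, AO

For each candidate genotype of Elena, check whether crossing it with BO can produce every observed child phenotype.
  AA → possible child types {A, AB} ✓
  AB → possible child types {A, B, AB} ✓
  AO → possible child types {O, A, B, AB} ✓
  BB → possible child types {B} ✗
  BO → possible child types {O, B} ✗
  OO → possible child types {O, B} ✗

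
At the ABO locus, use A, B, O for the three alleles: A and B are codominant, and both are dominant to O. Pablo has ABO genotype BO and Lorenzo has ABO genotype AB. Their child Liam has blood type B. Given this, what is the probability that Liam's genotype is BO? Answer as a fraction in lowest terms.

Cross BO × AB → 1/4 AB, 1/4 AO, 1/4 BB, 1/4 BO.
Type-B genotypes among offspring: BB (1/4), BO (1/4); total 1/2.
P(BO | type B) = (1/4) / (1/2) = 1/2.

1/2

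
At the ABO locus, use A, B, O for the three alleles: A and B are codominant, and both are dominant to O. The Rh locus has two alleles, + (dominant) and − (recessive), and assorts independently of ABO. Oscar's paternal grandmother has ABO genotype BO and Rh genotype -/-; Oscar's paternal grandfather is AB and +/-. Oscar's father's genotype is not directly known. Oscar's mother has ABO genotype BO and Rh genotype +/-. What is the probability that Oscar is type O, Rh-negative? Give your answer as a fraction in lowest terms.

Oscar's father's ABO genotype from BO × AB: 1/4 AB, 1/4 AO, 1/4 BB, 1/4 BO.
Crossing each possibility with the mother BO and summing P(type O): 1/4·0 + 1/4·1/4 + 1/4·0 + 1/4·1/4 = 1/8.
Similarly for Rh via the father's Rh distribution: P(Rh-) = 3/8.
Independent loci: 1/8 × 3/8 = 3/64.

3/64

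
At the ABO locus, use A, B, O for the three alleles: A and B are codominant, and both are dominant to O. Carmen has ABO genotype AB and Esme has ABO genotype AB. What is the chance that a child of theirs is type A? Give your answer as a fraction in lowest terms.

ABO cross AB × AB → offspring phenotypes: 1/4 A, 1/4 B, 1/2 AB.
So P(type A) = 1/4.

1/4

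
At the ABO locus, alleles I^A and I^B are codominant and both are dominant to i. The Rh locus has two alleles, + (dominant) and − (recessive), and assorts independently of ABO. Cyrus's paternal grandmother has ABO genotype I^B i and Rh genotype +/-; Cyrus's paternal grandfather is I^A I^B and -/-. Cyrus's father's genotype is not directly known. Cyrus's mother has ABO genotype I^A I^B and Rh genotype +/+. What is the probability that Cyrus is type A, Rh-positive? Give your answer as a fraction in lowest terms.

Cyrus's father's ABO genotype from I^B i × I^A I^B: 1/4 I^A I^B, 1/4 I^A i, 1/4 I^B I^B, 1/4 I^B i.
Crossing each possibility with the mother I^A I^B and summing P(type A): 1/4·1/4 + 1/4·1/2 + 1/4·0 + 1/4·1/4 = 1/4.
Similarly for Rh via the father's Rh distribution: P(Rh+) = 1.
Independent loci: 1/4 × 1 = 1/4.

1/4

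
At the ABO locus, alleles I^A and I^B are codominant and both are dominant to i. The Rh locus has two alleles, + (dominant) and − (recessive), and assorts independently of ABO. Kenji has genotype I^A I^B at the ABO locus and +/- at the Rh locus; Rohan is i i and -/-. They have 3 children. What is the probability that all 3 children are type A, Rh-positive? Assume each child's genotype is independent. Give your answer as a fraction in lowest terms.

1/64

ABO cross I^A I^B × i i → 1/2 A, 1/2 B.
Rh cross +/- × -/- → 1/2 Rh+, 1/2 Rh-; so P(type A, Rh-positive) = 1/2 × 1/2 = 1/4 per child.
All 3 independent: (1/4)^3 = 1/64.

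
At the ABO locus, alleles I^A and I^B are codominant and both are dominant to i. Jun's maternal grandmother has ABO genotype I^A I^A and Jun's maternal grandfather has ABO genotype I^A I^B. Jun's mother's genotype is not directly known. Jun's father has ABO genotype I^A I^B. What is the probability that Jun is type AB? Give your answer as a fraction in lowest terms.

Jun's mother's ABO genotype from I^A I^A × I^A I^B: 1/2 I^A I^A, 1/2 I^A I^B.
Crossing each possibility with the father I^A I^B and summing P(type AB): 1/2·1/2 + 1/2·1/2 = 1/2.

1/2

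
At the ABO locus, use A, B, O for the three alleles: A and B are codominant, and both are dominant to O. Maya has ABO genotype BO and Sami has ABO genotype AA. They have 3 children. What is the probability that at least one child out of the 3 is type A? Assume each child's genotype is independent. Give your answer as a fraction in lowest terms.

ABO cross BO × AA → 1/2 A, 1/2 AB.
So P(type A) = 1/2 per child.
P(none) = (1/2)^3 = 1/8; P(at least one) = 1 − 1/8 = 7/8.

7/8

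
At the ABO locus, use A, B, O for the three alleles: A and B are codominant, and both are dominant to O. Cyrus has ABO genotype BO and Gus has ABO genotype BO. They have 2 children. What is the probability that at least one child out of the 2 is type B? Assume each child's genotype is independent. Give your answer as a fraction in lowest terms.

ABO cross BO × BO → 1/4 O, 3/4 B.
So P(type B) = 3/4 per child.
P(none) = (1/4)^2 = 1/16; P(at least one) = 1 − 1/16 = 15/16.

15/16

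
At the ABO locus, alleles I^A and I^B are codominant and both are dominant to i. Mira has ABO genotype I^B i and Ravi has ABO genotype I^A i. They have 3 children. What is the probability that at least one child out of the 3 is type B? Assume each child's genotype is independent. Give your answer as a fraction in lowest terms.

37/64

ABO cross I^B i × I^A i → 1/4 O, 1/4 A, 1/4 B, 1/4 AB.
So P(type B) = 1/4 per child.
P(none) = (3/4)^3 = 27/64; P(at least one) = 1 − 27/64 = 37/64.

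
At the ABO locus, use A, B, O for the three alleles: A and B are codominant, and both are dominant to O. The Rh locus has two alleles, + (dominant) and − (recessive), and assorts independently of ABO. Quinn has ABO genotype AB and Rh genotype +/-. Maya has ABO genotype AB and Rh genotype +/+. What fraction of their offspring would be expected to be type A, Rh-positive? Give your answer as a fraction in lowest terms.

1/4

ABO cross AB × AB → offspring phenotypes: 1/4 A, 1/4 B, 1/2 AB.
Rh cross +/- × +/+ → 1 Rh+.
Independent loci: P(type A, Rh-positive) = 1/4 × 1 = 1/4.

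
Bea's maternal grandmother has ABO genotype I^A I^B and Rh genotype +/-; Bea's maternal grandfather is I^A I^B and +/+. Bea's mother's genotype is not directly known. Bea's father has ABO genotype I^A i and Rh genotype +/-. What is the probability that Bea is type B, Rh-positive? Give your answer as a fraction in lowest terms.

Bea's mother's ABO genotype from I^A I^B × I^A I^B: 1/4 I^A I^A, 1/2 I^A I^B, 1/4 I^B I^B.
Crossing each possibility with the father I^A i and summing P(type B): 1/4·0 + 1/2·1/4 + 1/4·1/2 = 1/4.
Similarly for Rh via the mother's Rh distribution: P(Rh+) = 7/8.
Independent loci: 1/4 × 7/8 = 7/32.

7/32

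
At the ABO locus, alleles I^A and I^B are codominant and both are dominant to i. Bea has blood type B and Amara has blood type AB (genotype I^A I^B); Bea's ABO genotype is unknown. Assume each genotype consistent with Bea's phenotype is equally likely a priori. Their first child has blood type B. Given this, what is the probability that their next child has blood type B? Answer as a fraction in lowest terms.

Possible genotypes: Bea ∈ {I^B I^B, I^B i}; Amara ∈ {I^A I^B}.
Weight each parental genotype pair by prior × P(type-B child):
  I^B I^B × I^A I^B: posterior weight 1/2; P(next child type B) = 1/2.
  I^B i × I^A I^B: posterior weight 1/2; P(next child type B) = 1/2.
Weighted sum = 1/2.

1/2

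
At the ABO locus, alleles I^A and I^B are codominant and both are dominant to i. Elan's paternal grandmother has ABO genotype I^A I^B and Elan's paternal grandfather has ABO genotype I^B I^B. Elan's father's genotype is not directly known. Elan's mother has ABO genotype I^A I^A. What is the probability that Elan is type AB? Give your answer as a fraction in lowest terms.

3/4

Elan's father's ABO genotype from I^A I^B × I^B I^B: 1/2 I^A I^B, 1/2 I^B I^B.
Crossing each possibility with the mother I^A I^A and summing P(type AB): 1/2·1/2 + 1/2·1 = 3/4.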